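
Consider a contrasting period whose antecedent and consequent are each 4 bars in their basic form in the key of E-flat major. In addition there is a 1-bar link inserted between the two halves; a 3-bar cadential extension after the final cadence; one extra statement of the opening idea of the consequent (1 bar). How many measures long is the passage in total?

13 measures

Basic contrasting period: 4 + 4 = 8 bars.
8 (basic form) + 1 (link) + 3 (cadential extension) + 1 (extra statement) = 13.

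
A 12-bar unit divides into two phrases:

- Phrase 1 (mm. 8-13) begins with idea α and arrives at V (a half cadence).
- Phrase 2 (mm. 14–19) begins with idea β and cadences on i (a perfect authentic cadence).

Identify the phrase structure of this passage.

contrasting period

Phrase 1 ends with a half cadence (weaker) and phrase 2 with a perfect authentic cadence (stronger): antecedent + consequent = a period.
The two phrases open with different material (α / β), so the period is contrasting.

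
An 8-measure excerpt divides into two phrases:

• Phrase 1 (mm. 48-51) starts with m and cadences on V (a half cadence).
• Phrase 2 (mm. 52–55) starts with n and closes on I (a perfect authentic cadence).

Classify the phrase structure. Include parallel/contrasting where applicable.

contrasting period

Phrase 1 ends with a half cadence (weaker) and phrase 2 with a perfect authentic cadence (stronger): antecedent + consequent = a period.
The two phrases open with different material (m / n), so the period is contrasting.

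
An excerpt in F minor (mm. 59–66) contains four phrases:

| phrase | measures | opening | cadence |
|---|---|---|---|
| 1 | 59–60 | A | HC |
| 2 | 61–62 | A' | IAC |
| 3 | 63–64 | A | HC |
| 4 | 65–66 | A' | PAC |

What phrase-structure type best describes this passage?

parallel double period

Four phrases in two halves: the first half (bars 59–62) ends with an imperfect authentic cadence, the second (measures 63–66) with a perfect authentic cadence — a large antecedent–consequent pair, i.e. a double period.
Phrase 3 begins with the same material as phrase 1, making it parallel.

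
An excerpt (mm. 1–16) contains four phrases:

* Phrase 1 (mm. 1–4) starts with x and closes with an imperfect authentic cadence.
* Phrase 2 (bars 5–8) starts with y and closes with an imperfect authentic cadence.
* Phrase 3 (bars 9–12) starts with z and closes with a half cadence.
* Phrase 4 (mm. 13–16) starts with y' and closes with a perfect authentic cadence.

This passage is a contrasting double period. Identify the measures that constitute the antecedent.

In a double period the four phrases pair into a large antecedent (phrases 1–2, ending imperfect authentic cadence) and a large consequent (phrases 3–4, ending perfect authentic cadence). The antecedent spans mm. 1-8.

measures 1–8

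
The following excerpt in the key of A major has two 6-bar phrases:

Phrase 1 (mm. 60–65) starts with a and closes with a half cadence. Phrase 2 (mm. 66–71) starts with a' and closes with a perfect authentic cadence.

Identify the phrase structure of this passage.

Phrase 1 ends with a half cadence (weaker) and phrase 2 with a perfect authentic cadence (stronger): antecedent + consequent = a period.
The two phrases open with the same material (a / a'), so the period is parallel.

parallel period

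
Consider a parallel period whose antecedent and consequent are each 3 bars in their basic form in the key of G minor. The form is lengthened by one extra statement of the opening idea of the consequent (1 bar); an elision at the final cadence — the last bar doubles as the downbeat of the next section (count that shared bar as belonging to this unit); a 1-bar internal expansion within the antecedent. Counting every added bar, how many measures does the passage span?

8 measures

Basic parallel period: 3 + 3 = 6 bars.
6 (basic form) + 1 (extra statement) + 1 (internal expansion) = 8.
The elision shares a bar with the next section but does not change this unit's count.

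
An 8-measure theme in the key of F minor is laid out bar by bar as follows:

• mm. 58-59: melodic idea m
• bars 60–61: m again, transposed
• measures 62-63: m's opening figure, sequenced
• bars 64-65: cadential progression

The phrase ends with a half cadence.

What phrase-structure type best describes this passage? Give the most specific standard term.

sentence

Basic idea (measures 58–59) + its repetition (mm. 60–61) form the presentation; fragmentation and cadence (measures 62–65) form the continuation — the 8-bar whole is a sentence.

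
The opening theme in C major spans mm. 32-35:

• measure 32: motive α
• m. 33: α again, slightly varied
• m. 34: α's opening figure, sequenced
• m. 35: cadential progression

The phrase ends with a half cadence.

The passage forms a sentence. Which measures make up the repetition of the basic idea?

The presentation of a sentence is the basic idea (m. 32) plus its repetition (m. 33); the repetition of the basic idea is therefore bar 33.

measures 33–33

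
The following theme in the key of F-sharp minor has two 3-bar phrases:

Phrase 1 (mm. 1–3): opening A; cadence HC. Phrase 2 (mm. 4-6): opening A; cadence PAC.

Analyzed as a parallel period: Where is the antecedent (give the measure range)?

The antecedent is the phrase ending with the weaker cadence (half cadence, phrase 1) and the consequent the one ending more conclusively (perfect authentic cadence, phrase 2); the antecedent is mm. 1–3.

measures 1–3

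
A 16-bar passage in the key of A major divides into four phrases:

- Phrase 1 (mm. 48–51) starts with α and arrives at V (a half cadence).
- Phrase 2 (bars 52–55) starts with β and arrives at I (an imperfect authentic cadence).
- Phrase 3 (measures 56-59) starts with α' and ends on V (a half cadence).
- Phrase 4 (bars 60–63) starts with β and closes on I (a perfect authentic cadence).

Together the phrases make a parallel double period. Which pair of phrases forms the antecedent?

In a double period the first pair of phrases (ending imperfect authentic cadence) is the large antecedent and the second pair (ending perfect authentic cadence) is the large consequent; the antecedent is phrases 1 and 2.

phrases 1 and 2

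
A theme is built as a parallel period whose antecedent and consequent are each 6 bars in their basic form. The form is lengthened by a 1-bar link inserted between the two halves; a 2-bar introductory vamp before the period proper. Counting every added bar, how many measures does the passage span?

Basic parallel period: 6 + 6 = 12 bars.
12 (basic form) + 1 (link) + 2 (introduction) = 15.

15 measures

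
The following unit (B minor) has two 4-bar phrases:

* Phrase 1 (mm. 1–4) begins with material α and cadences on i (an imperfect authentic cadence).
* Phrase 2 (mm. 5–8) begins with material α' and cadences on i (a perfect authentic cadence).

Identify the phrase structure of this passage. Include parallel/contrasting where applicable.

parallel period

Phrase 1 ends with an imperfect authentic cadence (weaker) and phrase 2 with a perfect authentic cadence (stronger): antecedent + consequent = a period.
The two phrases open with the same material (α / α'), so the period is parallel.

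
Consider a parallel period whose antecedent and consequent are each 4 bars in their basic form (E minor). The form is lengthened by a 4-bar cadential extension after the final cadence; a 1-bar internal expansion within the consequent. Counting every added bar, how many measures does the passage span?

Basic parallel period: 4 + 4 = 8 bars.
8 (basic form) + 4 (cadential extension) + 1 (internal expansion) = 13.

13 measures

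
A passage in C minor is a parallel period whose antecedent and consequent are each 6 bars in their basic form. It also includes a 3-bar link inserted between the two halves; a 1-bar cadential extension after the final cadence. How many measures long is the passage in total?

16 measures

Basic parallel period: 6 + 6 = 12 bars.
12 (basic form) + 3 (link) + 1 (cadential extension) = 16.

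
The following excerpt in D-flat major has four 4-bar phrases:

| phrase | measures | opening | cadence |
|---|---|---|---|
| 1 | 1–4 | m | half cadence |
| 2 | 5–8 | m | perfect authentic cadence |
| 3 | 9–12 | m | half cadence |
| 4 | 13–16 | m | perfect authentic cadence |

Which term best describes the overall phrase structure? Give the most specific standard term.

The cadence pattern HC–PAC–HC–PAC is weak–strong twice, and phrases 3–4 restate phrases 1–2: a period heard twice, not a double period (which would end weakly at phrase 2).

repeated period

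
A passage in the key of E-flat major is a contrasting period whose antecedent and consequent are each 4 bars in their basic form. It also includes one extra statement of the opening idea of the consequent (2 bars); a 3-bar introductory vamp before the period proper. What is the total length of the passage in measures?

13 measures

Basic contrasting period: 4 + 4 = 8 bars.
8 (basic form) + 2 (extra statement) + 3 (introduction) = 13.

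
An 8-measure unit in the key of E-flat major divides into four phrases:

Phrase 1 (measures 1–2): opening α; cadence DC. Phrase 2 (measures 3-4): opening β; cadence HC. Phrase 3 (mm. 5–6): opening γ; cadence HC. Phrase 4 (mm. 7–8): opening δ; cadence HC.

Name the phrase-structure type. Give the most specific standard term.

Phrase 4 ends with a half cadence, no stronger than phrase 2's half cadence, so the four phrases do not form a double period; nor do phrases 3–4 duplicate 1–2, so it is not a repeated period. With no phrase reaching a conclusive cadence, the passage is a phrase group.

phrase group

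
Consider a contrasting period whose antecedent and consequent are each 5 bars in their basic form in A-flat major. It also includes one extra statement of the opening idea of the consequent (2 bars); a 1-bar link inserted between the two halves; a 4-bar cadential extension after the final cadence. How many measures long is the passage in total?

17 measures

Basic contrasting period: 5 + 5 = 10 bars.
10 (basic form) + 2 (extra statement) + 1 (link) + 4 (cadential extension) = 17.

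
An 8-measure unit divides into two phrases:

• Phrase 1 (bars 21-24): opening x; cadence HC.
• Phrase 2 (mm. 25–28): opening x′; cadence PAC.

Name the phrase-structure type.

parallel period

Phrase 1 ends with a half cadence (weaker) and phrase 2 with a perfect authentic cadence (stronger): antecedent + consequent = a period.
The two phrases open with the same material (x / x′), so the period is parallel.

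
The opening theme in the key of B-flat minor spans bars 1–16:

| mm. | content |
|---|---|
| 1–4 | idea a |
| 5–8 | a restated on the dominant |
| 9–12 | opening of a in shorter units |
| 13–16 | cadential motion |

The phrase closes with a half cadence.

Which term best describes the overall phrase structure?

Basic idea (mm. 1–4) + its repetition (measures 5-8) form the presentation; fragmentation and cadence (measures 9-16) form the continuation — the 16-bar whole is a sentence.

sentence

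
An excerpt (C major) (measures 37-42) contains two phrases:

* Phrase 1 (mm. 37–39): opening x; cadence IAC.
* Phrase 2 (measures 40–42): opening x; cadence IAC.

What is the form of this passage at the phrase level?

Both phrases have the same opening (x) and the same cadence (imperfect authentic cadence): the second is a restatement, not a consequent, so this is a repeated phrase rather than a period.

repeated phrase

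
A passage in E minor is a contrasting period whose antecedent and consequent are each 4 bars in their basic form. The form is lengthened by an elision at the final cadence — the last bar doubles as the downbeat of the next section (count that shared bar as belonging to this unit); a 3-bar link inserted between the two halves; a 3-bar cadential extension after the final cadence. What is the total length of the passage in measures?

Basic contrasting period: 4 + 4 = 8 bars.
8 (basic form) + 3 (link) + 3 (cadential extension) = 14.
The elision shares a bar with the next section but does not change this unit's count.

14 measures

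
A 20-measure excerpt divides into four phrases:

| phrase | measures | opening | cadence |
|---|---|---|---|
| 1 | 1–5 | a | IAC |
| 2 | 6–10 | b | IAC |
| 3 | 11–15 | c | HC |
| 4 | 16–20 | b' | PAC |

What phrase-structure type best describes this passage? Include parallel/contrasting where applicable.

contrasting double period

Four phrases in two halves: the first half (measures 1–10) ends with an imperfect authentic cadence, the second (mm. 11–20) with a perfect authentic cadence — a large antecedent–consequent pair, i.e. a double period.
Phrase 3 begins with different material from phrase 1, making it contrasting.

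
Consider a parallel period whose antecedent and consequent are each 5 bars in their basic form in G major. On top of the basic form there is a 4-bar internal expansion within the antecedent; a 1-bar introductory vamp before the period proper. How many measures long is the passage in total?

15 measures

Basic parallel period: 5 + 5 = 10 bars.
10 (basic form) + 4 (internal expansion) + 1 (introduction) = 15.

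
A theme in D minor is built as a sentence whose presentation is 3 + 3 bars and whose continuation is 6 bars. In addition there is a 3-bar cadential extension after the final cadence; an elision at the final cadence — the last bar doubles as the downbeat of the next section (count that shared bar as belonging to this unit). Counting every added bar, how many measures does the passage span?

Basic sentence: 3 + 3 + 6 = 12 bars.
12 (basic form) + 3 (cadential extension) = 15.
The elision shares a bar with the next section but does not change this unit's count.

15 measures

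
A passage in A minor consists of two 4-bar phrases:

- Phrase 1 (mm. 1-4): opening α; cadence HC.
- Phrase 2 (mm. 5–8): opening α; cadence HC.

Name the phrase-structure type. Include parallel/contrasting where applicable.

repeated phrase

Both phrases have the same opening (α) and the same cadence (half cadence): the second is a restatement, not a consequent, so this is a repeated phrase rather than a period.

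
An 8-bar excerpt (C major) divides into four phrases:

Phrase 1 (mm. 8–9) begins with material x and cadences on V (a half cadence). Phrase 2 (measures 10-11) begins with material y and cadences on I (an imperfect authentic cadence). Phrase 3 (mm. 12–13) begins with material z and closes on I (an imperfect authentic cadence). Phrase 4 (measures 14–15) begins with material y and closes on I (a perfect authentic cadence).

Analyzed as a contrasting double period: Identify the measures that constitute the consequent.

measures 12–15

In a double period the four phrases pair into a large antecedent (phrases 1–2, ending imperfect authentic cadence) and a large consequent (phrases 3–4, ending perfect authentic cadence). The consequent spans mm. 12-15.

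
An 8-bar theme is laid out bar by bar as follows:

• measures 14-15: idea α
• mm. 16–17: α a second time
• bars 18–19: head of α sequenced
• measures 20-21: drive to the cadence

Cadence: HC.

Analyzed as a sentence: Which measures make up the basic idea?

measures 14–15

The presentation of a sentence is the basic idea (measures 14-15) plus its repetition (measures 16–17); the basic idea is therefore measures 14–15.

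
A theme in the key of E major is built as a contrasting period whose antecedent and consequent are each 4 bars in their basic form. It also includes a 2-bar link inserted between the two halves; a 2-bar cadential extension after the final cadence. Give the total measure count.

12 measures

Basic contrasting period: 4 + 4 = 8 bars.
8 (basic form) + 2 (link) + 2 (cadential extension) = 12.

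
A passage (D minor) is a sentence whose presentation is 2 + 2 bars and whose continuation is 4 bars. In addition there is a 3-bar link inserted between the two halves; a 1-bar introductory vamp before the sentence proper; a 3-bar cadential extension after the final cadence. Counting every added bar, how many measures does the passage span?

Basic sentence: 2 + 2 + 4 = 8 bars.
8 (basic form) + 3 (link) + 1 (introduction) + 3 (cadential extension) = 15.

15 measures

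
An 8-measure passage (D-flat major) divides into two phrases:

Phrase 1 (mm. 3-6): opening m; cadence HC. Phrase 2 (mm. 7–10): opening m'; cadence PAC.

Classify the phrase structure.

Phrase 1 ends with a half cadence (weaker) and phrase 2 with a perfect authentic cadence (stronger): antecedent + consequent = a period.
The two phrases open with the same material (m / m'), so the period is parallel.

parallel period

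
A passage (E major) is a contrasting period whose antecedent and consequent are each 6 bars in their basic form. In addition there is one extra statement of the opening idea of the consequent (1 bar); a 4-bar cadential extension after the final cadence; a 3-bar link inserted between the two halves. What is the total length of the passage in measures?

Basic contrasting period: 6 + 6 = 12 bars.
12 (basic form) + 1 (extra statement) + 4 (cadential extension) + 3 (link) = 20.

20 measures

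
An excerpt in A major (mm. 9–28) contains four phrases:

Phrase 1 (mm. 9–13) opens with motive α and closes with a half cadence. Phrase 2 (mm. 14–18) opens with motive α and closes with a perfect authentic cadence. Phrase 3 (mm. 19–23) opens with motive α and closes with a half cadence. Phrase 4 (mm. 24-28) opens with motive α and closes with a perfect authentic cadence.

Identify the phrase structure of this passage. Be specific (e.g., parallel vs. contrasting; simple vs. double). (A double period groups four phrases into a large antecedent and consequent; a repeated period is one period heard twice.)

repeated period

The cadence pattern HC–PAC–HC–PAC is weak–strong twice, and phrases 3–4 restate phrases 1–2: a period heard twice, not a double period (which would end weakly at phrase 2).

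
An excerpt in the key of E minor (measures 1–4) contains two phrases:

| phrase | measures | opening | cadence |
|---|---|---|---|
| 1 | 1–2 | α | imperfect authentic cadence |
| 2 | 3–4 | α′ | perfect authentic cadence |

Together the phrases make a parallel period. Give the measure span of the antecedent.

The phrase ending with the weaker cadence (imperfect authentic cadence) is the antecedent; the one ending more conclusively (perfect authentic cadence) is the consequent. The antecedent is measures 1–2.

measures 1–2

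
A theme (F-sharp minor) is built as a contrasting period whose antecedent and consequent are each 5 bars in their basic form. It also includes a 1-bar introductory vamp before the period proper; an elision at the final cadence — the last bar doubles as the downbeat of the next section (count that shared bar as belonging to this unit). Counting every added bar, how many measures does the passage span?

11 measures

Basic contrasting period: 5 + 5 = 10 bars.
10 (basic form) + 1 (introduction) = 11.
The elision shares a bar with the next section but does not change this unit's count.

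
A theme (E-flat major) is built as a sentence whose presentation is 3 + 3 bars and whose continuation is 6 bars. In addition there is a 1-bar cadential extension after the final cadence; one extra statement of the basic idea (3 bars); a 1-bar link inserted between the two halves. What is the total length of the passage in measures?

17 measures

Basic sentence: 3 + 3 + 6 = 12 bars.
12 (basic form) + 1 (cadential extension) + 3 (extra statement) + 1 (link) = 17.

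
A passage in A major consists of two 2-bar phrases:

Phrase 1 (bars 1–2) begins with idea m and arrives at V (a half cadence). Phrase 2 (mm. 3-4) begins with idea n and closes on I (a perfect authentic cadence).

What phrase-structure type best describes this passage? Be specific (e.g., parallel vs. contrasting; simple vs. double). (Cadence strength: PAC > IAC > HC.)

contrasting period

Phrase 1 ends with a half cadence (weaker) and phrase 2 with a perfect authentic cadence (stronger): antecedent + consequent = a period.
The two phrases open with different material (m / n), so the period is contrasting.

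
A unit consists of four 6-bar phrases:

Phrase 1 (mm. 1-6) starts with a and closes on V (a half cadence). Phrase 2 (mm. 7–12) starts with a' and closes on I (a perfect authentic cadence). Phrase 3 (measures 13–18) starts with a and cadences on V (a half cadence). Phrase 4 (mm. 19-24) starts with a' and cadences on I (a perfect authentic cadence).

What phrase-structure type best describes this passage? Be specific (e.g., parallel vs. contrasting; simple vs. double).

The cadence pattern HC–PAC–HC–PAC is weak–strong twice, and phrases 3–4 restate phrases 1–2: a period heard twice, not a double period (which would end weakly at phrase 2).

repeated period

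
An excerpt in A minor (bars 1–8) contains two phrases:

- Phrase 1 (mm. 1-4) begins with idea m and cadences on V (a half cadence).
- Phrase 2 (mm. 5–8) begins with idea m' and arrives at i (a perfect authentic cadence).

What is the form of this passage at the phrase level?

parallel period

Phrase 1 ends with a half cadence (weaker) and phrase 2 with a perfect authentic cadence (stronger): antecedent + consequent = a period.
The two phrases open with the same material (m / m'), so the period is parallel.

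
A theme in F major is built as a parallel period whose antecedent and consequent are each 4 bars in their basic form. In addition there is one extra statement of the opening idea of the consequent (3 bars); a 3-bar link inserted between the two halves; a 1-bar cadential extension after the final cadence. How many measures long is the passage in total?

15 measures

Basic parallel period: 4 + 4 = 8 bars.
8 (basic form) + 3 (extra statement) + 3 (link) + 1 (cadential extension) = 15.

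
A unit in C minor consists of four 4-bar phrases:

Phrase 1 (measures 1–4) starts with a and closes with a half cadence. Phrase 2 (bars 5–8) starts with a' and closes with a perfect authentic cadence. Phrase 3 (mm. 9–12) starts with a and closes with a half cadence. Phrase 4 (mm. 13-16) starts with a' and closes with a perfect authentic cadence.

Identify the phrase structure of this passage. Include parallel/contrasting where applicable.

repeated period

The cadence pattern HC–PAC–HC–PAC is weak–strong twice, and phrases 3–4 restate phrases 1–2: a period heard twice, not a double period (which would end weakly at phrase 2).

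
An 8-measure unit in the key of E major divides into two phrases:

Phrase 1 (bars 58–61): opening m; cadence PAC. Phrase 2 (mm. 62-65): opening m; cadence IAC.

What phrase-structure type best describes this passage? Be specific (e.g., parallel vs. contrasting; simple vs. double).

The second phrase closes with an imperfect authentic cadence, which is not stronger than the first phrase's perfect authentic cadence; without a weak→strong cadential pair there is no antecedent–consequent relationship, so this is a phrase group rather than a period.

phrase group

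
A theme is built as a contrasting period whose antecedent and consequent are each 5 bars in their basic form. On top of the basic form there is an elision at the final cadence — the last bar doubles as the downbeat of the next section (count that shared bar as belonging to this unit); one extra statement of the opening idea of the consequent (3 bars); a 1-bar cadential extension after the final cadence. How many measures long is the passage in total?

Basic contrasting period: 5 + 5 = 10 bars.
10 (basic form) + 3 (extra statement) + 1 (cadential extension) = 14.
The elision shares a bar with the next section but does not change this unit's count.

14 measures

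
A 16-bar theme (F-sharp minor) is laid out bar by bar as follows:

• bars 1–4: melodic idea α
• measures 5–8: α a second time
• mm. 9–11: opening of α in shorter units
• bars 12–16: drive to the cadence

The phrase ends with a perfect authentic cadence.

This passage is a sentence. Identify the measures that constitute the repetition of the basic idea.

measures 5–8

The presentation of a sentence is the basic idea (mm. 1-4) plus its repetition (measures 5-8); the repetition of the basic idea is therefore bars 5–8.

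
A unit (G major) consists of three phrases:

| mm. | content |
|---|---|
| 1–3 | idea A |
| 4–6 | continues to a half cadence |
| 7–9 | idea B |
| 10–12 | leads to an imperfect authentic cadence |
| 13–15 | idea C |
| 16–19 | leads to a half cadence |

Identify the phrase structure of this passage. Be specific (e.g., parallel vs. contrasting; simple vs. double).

The final phrase closes with a half cadence, which is not stronger than the preceding imperfect authentic cadence; the 3 phrases lack an overall antecedent–consequent design and so form a phrase group.

phrase group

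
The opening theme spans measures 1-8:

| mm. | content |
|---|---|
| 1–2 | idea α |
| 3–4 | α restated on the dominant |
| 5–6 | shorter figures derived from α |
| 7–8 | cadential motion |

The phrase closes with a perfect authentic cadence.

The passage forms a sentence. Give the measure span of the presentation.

measures 1–4

The presentation of a sentence is the basic idea (measures 1–2) plus its repetition (mm. 3-4); the presentation is therefore bars 1–4.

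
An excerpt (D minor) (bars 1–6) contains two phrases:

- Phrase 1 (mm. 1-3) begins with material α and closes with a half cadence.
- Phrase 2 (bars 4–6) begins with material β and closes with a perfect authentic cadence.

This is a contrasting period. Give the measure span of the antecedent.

measures 1–3

The phrase ending with the weaker cadence (half cadence) is the antecedent; the one ending more conclusively (perfect authentic cadence) is the consequent. The antecedent is measures 1–3.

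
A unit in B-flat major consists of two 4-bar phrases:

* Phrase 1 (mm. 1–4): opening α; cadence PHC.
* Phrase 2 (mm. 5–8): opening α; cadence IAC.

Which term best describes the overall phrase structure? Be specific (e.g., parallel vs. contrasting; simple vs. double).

Phrase 1 ends with a Phrygian half cadence (weaker) and phrase 2 with an imperfect authentic cadence (stronger): antecedent + consequent = a period.
The two phrases open with the same material (α / α), so the period is parallel.

parallel period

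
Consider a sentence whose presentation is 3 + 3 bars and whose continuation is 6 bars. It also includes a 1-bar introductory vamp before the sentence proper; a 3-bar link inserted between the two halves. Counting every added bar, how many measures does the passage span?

Basic sentence: 3 + 3 + 6 = 12 bars.
12 (basic form) + 1 (introduction) + 3 (link) = 16.

16 measures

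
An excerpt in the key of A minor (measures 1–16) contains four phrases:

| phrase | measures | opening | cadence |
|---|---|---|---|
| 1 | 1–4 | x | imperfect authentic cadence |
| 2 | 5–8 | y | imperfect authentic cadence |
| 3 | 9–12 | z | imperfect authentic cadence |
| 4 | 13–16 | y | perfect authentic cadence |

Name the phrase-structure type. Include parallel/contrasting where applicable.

Four phrases in two halves: the first half (measures 1–8) ends with an imperfect authentic cadence, the second (measures 9–16) with a perfect authentic cadence — a large antecedent–consequent pair, i.e. a double period.
Phrase 3 begins with different material from phrase 1, making it contrasting.

contrasting double period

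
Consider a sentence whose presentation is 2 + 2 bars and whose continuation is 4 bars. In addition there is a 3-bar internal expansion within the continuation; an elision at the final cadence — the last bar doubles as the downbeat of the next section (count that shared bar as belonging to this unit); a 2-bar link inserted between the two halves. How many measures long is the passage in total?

13 measures

Basic sentence: 2 + 2 + 4 = 8 bars.
8 (basic form) + 3 (internal expansion) + 2 (link) = 13.
The elision shares a bar with the next section but does not change this unit's count.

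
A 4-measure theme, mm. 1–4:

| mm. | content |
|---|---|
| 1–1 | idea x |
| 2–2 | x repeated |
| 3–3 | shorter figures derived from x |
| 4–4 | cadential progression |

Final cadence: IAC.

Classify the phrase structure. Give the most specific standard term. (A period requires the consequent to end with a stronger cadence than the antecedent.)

sentence

Basic idea (m. 1) + its repetition (measure 2) form the presentation; fragmentation and cadence (mm. 3-4) form the continuation — the 4-bar whole is a sentence.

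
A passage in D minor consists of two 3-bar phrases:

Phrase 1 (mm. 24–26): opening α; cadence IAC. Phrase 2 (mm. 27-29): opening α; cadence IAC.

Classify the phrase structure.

Both phrases have the same opening (α) and the same cadence (imperfect authentic cadence): the second is a restatement, not a consequent, so this is a repeated phrase rather than a period.

repeated phrase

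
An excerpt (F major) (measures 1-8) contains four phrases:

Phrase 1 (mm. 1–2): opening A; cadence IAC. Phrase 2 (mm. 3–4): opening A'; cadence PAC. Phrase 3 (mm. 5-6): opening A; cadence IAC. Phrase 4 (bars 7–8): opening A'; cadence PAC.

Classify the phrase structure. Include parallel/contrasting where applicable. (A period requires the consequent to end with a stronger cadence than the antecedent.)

repeated period

The cadence pattern IAC–PAC–IAC–PAC is weak–strong twice, and phrases 3–4 restate phrases 1–2: a period heard twice, not a double period (which would end weakly at phrase 2).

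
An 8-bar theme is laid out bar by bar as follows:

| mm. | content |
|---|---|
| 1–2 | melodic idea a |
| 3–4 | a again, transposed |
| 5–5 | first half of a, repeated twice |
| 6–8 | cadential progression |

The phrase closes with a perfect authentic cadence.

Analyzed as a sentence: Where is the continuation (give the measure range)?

measures 5–8

After the presentation (mm. 1-4), the continuation covers the fragmentation through the cadence: mm. 5-8.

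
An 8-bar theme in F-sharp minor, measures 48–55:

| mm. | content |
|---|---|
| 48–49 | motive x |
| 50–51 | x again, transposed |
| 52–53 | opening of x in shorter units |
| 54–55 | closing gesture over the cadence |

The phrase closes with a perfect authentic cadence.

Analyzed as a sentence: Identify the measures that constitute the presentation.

The presentation of a sentence is the basic idea (mm. 48-49) plus its repetition (measures 50–51); the presentation is therefore bars 48-51.

measures 48–51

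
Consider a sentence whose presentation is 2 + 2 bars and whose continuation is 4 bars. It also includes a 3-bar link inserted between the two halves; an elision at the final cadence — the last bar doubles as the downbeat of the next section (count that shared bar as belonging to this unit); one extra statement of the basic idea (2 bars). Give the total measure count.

Basic sentence: 2 + 2 + 4 = 8 bars.
8 (basic form) + 3 (link) + 2 (extra statement) = 13.
The elision shares a bar with the next section but does not change this unit's count.

13 measures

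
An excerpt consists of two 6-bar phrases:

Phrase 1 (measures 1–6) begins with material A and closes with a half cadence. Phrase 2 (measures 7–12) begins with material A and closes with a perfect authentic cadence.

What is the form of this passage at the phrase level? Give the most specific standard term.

parallel period

Phrase 1 ends with a half cadence (weaker) and phrase 2 with a perfect authentic cadence (stronger): antecedent + consequent = a period.
The two phrases open with the same material (A / A), so the period is parallel.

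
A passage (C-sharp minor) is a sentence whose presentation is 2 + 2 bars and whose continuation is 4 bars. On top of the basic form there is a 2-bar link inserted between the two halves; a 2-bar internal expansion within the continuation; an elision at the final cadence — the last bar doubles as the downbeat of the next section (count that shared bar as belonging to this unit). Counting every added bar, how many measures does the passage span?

12 measures

Basic sentence: 2 + 2 + 4 = 8 bars.
8 (basic form) + 2 (link) + 2 (internal expansion) = 12.
The elision shares a bar with the next section but does not change this unit's count.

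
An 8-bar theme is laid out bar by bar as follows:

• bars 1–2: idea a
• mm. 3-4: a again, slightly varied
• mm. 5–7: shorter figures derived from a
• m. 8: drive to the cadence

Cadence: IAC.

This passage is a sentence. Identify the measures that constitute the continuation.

After the presentation (measures 1–4), the continuation covers the fragmentation through the cadence: mm. 5–8.

measures 5–8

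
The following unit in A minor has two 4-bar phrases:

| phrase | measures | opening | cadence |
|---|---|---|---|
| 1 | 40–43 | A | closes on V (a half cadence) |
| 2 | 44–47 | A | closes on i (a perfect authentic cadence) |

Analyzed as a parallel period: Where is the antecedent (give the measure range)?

measures 40–43

The antecedent is the phrase ending with the weaker cadence (half cadence, phrase 1) and the consequent the one ending more conclusively (perfect authentic cadence, phrase 2); the antecedent is bars 40–43.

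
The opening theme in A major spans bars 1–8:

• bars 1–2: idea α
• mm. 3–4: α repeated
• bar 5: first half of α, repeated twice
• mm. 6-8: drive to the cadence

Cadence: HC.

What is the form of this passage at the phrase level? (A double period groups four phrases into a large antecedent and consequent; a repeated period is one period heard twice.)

Basic idea (mm. 1-2) + its repetition (mm. 3–4) form the presentation; fragmentation and cadence (mm. 5–8) form the continuation — the 8-bar whole is a sentence.

sentence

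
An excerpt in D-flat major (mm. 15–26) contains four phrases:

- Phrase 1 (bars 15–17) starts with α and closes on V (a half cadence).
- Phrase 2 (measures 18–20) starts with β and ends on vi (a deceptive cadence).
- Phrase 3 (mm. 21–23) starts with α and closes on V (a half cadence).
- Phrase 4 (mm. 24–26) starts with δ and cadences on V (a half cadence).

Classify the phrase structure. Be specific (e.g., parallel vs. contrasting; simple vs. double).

phrase group

Phrase 4 ends with a half cadence, no stronger than phrase 2's deceptive cadence, so the four phrases do not form a double period; nor do phrases 3–4 duplicate 1–2, so it is not a repeated period. With no phrase reaching a conclusive cadence, the passage is a phrase group.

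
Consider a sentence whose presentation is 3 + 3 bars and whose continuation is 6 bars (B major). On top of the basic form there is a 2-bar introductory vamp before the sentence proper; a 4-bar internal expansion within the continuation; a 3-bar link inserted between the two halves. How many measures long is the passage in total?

Basic sentence: 3 + 3 + 6 = 12 bars.
12 (basic form) + 2 (introduction) + 4 (internal expansion) + 3 (link) = 21.

21 measures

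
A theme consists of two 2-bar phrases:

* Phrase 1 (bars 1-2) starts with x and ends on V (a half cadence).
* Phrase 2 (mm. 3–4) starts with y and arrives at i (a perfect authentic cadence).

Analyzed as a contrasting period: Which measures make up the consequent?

measures 3–4

The antecedent is the phrase ending with the weaker cadence (half cadence, phrase 1) and the consequent the one ending more conclusively (perfect authentic cadence, phrase 2); the consequent is bars 3-4.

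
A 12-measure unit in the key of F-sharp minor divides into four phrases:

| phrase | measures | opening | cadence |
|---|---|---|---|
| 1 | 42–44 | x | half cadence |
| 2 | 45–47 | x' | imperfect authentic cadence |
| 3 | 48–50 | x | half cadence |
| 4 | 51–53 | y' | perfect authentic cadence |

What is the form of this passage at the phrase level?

parallel double period

Four phrases in two halves: the first half (mm. 42-47) ends with an imperfect authentic cadence, the second (mm. 48–53) with a perfect authentic cadence — a large antecedent–consequent pair, i.e. a double period.
Phrase 3 begins with the same material as phrase 1, making it parallel.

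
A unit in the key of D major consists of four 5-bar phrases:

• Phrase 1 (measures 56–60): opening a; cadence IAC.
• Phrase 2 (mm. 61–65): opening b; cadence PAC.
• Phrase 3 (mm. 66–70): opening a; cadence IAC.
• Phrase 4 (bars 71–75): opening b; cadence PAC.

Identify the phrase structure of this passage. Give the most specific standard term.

The cadence pattern IAC–PAC–IAC–PAC is weak–strong twice, and phrases 3–4 restate phrases 1–2: a period heard twice, not a double period (which would end weakly at phrase 2).

repeated period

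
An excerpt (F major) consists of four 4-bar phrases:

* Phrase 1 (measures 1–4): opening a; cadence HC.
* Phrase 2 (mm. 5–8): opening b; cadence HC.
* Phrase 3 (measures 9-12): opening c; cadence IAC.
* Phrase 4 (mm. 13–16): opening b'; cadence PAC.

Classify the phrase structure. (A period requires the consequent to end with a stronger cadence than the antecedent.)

Four phrases in two halves: the first half (measures 1–8) ends with a half cadence, the second (mm. 9–16) with a perfect authentic cadence — a large antecedent–consequent pair, i.e. a double period.
Phrase 3 begins with different material from phrase 1, making it contrasting.

contrasting double period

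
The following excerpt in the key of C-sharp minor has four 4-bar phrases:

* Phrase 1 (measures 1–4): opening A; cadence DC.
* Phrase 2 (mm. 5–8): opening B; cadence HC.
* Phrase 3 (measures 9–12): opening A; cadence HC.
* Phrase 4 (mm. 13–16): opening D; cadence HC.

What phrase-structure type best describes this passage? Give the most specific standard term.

phrase group

Phrase 4 ends with a half cadence, no stronger than phrase 2's half cadence, so the four phrases do not form a double period; nor do phrases 3–4 duplicate 1–2, so it is not a repeated period. With no phrase reaching a conclusive cadence, the passage is a phrase group.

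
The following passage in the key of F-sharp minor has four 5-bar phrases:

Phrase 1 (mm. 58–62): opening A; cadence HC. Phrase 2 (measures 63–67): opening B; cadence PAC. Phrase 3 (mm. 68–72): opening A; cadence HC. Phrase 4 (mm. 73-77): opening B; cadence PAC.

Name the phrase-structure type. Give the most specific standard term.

The cadence pattern HC–PAC–HC–PAC is weak–strong twice, and phrases 3–4 restate phrases 1–2: a period heard twice, not a double period (which would end weakly at phrase 2).

repeated period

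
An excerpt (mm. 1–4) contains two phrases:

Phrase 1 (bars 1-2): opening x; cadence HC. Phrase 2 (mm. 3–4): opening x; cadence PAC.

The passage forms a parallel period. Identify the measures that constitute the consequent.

The antecedent is the phrase ending with the weaker cadence (half cadence, phrase 1) and the consequent the one ending more conclusively (perfect authentic cadence, phrase 2); the consequent is mm. 3–4.

measures 3–4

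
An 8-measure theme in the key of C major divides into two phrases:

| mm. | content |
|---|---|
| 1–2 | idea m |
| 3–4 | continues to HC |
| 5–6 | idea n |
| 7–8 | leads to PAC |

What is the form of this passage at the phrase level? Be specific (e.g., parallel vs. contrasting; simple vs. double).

contrasting period

Phrase 1 ends with a half cadence (weaker) and phrase 2 with a perfect authentic cadence (stronger): antecedent + consequent = a period.
The two phrases open with different material (m / n), so the period is contrasting.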